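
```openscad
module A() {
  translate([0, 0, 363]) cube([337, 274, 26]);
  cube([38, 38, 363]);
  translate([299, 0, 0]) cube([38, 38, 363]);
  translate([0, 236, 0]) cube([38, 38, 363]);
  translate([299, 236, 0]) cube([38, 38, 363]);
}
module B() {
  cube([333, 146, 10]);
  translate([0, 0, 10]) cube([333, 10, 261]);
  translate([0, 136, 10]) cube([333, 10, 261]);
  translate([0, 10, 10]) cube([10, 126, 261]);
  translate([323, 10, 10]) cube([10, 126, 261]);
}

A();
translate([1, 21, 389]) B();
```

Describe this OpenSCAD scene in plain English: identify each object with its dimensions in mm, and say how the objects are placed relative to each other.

A is a four-legged stool. The seat is 337×274 mm, 26 mm thick, top at z = 389 mm. It stands on four square legs, each 38×38 mm in cross-section, from z = 0 to the seat underside, each flush with a corner of the seat.

B is an open storage box with external size 333×146×271 mm and wall thickness 10 mm (the base is also 10 mm thick). The base covers the whole footprint; the four walls stand on the base, with the y-facing walls full-width and the x-facing walls fitting between their inner faces.

The open box is on top of the stool.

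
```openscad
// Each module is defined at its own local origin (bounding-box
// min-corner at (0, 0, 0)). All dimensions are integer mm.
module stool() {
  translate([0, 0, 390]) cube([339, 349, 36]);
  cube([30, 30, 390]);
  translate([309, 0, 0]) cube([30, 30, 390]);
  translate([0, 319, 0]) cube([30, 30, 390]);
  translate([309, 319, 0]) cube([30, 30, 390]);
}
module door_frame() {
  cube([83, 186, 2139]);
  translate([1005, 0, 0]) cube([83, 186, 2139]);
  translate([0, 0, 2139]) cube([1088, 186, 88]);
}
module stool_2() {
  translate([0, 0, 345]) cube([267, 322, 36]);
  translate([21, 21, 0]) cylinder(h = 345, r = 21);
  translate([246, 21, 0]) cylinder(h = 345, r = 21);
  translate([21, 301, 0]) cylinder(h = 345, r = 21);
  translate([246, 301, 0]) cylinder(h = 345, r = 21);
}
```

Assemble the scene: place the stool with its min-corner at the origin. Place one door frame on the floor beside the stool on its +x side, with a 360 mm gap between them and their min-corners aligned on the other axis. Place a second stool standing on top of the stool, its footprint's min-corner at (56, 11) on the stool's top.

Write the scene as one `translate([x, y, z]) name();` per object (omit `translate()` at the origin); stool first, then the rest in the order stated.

stool();
translate([699, 0, 0]) door_frame();
translate([56, 11, 426]) stool_2();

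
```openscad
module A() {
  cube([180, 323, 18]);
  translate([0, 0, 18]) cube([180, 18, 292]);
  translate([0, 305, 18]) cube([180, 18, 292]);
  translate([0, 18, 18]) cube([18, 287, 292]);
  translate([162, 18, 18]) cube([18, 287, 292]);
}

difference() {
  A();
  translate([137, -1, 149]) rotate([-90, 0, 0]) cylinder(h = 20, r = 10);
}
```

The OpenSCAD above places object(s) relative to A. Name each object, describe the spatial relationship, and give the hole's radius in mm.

A is an open box. The open box has a circular hole through its front wall. The hole's radius is 10 mm.

The subtracted cylinder has r = 10 mm.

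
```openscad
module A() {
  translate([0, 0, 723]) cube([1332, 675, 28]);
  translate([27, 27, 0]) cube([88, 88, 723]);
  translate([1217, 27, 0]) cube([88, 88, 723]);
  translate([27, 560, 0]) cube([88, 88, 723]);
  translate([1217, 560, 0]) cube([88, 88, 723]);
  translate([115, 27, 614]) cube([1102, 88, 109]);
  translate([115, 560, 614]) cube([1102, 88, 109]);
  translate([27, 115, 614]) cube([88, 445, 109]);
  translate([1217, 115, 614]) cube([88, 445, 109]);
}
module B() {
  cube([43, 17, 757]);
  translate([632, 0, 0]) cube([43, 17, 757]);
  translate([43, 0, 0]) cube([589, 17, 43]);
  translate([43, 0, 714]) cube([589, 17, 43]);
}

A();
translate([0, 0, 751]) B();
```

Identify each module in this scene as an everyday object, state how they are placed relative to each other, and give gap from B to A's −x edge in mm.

The picture frame's min-x is at 0; the table's min-x is 0; gap = 0 mm.

A is a table. B is a picture frame. The picture frame is on top of the table. The gap from the picture frame to the table's −x edge is 0 mm.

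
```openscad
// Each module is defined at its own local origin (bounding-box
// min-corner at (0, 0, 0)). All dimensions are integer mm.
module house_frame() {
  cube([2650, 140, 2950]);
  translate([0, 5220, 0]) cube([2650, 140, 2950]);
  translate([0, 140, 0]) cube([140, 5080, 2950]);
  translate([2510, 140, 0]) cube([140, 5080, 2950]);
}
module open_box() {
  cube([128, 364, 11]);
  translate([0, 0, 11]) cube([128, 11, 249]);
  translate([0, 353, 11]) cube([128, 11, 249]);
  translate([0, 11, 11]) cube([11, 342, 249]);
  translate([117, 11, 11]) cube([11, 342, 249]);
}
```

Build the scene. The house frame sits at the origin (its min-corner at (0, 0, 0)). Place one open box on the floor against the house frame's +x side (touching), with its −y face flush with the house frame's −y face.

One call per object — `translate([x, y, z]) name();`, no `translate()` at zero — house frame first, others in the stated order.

house_frame();
translate([2650, 0, 0]) open_box();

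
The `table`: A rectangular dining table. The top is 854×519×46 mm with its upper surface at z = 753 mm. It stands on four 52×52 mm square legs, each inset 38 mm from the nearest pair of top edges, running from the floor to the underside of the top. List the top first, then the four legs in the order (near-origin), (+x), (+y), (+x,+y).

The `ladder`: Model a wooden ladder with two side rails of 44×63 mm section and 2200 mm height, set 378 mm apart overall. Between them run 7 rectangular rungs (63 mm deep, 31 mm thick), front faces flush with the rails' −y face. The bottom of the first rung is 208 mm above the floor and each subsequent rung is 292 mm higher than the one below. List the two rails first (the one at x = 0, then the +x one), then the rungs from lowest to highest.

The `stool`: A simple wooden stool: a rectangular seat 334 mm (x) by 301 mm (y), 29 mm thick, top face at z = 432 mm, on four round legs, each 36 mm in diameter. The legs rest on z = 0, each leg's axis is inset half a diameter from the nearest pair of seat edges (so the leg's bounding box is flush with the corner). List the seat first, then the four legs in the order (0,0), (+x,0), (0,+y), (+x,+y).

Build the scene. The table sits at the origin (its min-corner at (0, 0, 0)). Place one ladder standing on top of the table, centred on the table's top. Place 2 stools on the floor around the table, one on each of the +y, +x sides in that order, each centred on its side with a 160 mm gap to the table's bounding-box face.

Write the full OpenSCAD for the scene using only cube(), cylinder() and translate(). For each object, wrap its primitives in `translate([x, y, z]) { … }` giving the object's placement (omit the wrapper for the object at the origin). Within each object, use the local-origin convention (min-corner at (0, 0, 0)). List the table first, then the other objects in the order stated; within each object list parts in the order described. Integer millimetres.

translate([0, 0, 707]) cube([854, 519, 46]);
translate([38, 38, 0]) cube([52, 52, 707]);
translate([764, 38, 0]) cube([52, 52, 707]);
translate([38, 429, 0]) cube([52, 52, 707]);
translate([764, 429, 0]) cube([52, 52, 707]);
translate([238, 228, 753]) {
  cube([44, 63, 2200]);
  translate([334, 0, 0]) cube([44, 63, 2200]);
  translate([44, 0, 208]) cube([290, 63, 31]);
  translate([44, 0, 500]) cube([290, 63, 31]);
  translate([44, 0, 792]) cube([290, 63, 31]);
  translate([44, 0, 1084]) cube([290, 63, 31]);
  translate([44, 0, 1376]) cube([290, 63, 31]);
  translate([44, 0, 1668]) cube([290, 63, 31]);
  translate([44, 0, 1960]) cube([290, 63, 31]);
}
translate([260, 679, 0]) {
  translate([0, 0, 403]) cube([334, 301, 29]);
  translate([18, 18, 0]) cylinder(h = 403, r = 18);
  translate([316, 18, 0]) cylinder(h = 403, r = 18);
  translate([18, 283, 0]) cylinder(h = 403, r = 18);
  translate([316, 283, 0]) cylinder(h = 403, r = 18);
}
translate([1014, 109, 0]) {
  translate([0, 0, 403]) cube([334, 301, 29]);
  translate([18, 18, 0]) cylinder(h = 403, r = 18);
  translate([316, 18, 0]) cylinder(h = 403, r = 18);
  translate([18, 283, 0]) cylinder(h = 403, r = 18);
  translate([316, 283, 0]) cylinder(h = 403, r = 18);
}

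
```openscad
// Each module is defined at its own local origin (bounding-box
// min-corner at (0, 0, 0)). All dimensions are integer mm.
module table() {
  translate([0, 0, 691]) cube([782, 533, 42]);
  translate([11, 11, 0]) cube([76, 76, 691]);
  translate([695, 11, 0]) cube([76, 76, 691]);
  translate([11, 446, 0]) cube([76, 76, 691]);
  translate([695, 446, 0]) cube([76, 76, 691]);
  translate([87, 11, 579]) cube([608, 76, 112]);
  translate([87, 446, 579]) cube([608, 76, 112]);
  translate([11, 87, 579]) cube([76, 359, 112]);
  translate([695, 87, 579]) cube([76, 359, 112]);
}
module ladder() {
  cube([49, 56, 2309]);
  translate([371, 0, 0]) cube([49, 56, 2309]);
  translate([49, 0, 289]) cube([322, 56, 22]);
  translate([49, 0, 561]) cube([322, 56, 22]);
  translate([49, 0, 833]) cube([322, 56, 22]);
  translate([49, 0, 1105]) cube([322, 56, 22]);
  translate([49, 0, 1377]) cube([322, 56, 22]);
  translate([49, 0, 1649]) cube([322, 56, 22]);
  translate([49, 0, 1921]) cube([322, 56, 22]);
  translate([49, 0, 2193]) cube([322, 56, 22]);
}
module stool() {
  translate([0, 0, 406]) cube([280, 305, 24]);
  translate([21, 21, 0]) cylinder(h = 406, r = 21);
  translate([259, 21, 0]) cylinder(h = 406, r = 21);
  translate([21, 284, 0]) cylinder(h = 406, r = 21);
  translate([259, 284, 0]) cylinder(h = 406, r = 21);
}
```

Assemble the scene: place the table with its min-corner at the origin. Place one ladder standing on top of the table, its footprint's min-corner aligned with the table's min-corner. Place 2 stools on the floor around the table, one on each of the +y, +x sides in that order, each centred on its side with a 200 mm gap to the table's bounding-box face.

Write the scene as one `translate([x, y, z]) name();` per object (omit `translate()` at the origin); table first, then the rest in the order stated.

table();
translate([0, 0, 733]) ladder();
translate([251, 733, 0]) stool();
translate([982, 114, 0]) stool();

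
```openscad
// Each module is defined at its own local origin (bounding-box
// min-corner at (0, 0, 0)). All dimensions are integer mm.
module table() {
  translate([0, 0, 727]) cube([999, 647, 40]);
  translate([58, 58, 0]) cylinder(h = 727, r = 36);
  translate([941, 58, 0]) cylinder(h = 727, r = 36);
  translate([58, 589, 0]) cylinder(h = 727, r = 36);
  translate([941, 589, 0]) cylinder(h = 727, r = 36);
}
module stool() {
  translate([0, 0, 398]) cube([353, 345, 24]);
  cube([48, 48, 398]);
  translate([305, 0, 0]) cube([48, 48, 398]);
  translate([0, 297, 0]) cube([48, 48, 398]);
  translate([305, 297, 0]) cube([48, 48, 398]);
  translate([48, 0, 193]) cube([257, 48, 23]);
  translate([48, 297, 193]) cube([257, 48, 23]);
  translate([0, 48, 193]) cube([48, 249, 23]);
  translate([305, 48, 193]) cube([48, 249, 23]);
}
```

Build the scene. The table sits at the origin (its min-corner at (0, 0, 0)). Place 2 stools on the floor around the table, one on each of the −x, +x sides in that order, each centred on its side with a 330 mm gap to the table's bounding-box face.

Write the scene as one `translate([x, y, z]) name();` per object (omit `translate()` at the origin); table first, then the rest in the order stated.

table();
translate([-683, 151, 0]) stool();
translate([1329, 151, 0]) stool();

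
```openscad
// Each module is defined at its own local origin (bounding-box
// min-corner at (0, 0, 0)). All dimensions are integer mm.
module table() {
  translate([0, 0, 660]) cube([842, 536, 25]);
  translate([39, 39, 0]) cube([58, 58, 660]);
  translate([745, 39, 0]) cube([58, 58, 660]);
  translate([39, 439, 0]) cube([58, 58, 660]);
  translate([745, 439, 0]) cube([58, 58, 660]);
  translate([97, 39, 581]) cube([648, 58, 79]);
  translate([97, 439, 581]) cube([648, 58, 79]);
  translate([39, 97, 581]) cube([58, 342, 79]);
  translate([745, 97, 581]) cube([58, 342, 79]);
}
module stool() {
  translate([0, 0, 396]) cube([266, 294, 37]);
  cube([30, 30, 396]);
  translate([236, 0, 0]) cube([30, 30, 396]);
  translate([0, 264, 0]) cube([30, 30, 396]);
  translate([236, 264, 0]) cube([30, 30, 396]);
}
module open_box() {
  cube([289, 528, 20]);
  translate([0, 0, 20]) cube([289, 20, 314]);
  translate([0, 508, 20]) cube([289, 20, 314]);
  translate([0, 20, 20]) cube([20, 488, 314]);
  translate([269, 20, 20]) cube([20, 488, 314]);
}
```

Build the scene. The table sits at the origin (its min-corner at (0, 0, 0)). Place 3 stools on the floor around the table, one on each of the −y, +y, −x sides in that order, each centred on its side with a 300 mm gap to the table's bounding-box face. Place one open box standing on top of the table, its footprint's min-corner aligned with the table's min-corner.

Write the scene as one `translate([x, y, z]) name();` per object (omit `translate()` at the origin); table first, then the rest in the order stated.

table();
translate([288, -594, 0]) stool();
translate([288, 836, 0]) stool();
translate([-566, 121, 0]) stool();
translate([0, 0, 685]) open_box();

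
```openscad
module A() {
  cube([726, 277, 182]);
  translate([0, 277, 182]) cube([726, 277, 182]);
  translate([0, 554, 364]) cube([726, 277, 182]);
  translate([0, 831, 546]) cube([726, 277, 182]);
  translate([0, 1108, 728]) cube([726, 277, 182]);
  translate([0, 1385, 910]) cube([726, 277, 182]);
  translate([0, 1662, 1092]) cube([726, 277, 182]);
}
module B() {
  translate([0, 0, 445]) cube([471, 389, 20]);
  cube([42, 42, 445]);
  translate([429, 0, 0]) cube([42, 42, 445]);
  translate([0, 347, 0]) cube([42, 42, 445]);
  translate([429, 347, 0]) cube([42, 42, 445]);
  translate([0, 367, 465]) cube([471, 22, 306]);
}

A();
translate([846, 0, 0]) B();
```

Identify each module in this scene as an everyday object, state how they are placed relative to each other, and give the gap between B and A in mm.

The chair's nearest face is 120 mm from the staircase's +x face.

A is a staircase. B is a chair. The chair is on the floor beside the staircase on its +x side. The gap between the chair and the staircase is 120 mm.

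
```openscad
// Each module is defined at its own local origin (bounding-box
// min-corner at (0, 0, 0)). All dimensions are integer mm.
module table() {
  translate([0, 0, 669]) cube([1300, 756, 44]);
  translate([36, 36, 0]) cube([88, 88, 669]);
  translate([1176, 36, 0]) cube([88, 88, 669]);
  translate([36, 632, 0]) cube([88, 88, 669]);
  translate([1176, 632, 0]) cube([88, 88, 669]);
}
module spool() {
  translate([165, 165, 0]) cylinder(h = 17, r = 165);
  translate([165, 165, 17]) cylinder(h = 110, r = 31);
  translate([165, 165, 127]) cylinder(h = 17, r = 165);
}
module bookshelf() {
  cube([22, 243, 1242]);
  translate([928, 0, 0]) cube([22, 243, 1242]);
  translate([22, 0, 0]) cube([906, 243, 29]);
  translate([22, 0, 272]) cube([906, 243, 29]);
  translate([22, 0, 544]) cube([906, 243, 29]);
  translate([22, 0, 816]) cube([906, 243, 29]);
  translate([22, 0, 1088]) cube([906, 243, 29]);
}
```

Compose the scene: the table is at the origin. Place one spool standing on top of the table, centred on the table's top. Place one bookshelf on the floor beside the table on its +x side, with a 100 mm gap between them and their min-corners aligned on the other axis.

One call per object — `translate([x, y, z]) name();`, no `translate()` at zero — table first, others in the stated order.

table();
translate([485, 213, 713]) spool();
translate([1400, 0, 0]) bookshelf();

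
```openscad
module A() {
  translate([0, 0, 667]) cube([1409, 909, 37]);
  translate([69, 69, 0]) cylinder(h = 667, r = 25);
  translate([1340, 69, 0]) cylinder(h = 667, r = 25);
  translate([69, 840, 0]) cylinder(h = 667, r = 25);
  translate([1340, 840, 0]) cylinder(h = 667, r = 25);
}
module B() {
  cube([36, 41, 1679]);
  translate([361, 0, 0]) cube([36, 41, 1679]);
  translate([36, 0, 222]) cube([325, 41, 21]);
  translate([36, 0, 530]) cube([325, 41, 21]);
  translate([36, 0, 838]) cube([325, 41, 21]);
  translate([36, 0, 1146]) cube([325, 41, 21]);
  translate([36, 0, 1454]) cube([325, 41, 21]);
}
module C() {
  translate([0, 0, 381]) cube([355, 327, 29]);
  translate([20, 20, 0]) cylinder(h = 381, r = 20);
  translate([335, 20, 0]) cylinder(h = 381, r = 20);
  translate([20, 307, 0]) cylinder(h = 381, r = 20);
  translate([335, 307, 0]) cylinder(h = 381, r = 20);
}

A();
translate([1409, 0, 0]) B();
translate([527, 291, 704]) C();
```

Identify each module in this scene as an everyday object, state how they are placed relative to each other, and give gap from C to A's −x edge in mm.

The stool's min-x is at 527; the table's min-x is 0; gap = 527 mm.

A is a table. B is a ladder. C is a stool. The ladder is against the table's +x side, with their −y faces flush. The stool is on top of the table, centred. The gap from the stool to the table's −x edge is 527 mm.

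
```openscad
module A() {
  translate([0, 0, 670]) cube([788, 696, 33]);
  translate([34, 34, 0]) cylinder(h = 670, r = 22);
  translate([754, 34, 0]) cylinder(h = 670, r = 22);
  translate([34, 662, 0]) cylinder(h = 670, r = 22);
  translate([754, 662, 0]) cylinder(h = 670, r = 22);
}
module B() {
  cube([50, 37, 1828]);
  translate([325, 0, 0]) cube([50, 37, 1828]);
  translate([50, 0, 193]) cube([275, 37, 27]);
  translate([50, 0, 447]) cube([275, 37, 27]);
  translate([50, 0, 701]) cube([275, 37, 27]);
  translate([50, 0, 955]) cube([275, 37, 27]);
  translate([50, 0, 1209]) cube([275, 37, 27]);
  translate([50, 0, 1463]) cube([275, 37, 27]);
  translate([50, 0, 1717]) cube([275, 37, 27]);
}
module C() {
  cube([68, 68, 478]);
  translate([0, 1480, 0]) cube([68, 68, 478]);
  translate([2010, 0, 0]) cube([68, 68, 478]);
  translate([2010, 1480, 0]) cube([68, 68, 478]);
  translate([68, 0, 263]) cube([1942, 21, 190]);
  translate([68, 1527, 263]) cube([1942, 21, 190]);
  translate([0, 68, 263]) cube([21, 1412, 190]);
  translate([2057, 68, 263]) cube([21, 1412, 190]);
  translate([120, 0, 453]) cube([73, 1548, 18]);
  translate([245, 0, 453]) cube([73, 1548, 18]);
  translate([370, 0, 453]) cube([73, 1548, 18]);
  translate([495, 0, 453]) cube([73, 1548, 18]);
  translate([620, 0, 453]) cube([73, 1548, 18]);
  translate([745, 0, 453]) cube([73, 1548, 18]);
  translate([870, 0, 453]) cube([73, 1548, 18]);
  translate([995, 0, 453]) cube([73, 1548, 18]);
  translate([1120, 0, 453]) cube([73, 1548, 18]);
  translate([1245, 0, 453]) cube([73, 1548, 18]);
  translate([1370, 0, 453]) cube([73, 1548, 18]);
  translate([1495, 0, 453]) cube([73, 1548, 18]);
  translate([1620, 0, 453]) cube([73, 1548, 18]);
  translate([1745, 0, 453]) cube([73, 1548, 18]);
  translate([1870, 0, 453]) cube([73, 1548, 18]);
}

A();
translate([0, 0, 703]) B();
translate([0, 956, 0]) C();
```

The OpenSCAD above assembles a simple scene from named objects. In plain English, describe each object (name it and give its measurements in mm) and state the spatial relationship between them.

A is a table with a 788×696 mm rectangular top, 33 mm thick, top surface at z = 703 mm, supported by four round legs of 44 mm diameter, each leg's bounding box inset 12 mm from the nearest pair of top edges, running from the floor.

B is a straight ladder. Two 50×37 mm vertical rails, 1828 mm tall, stand 375 mm apart (outside-to-outside) with their front faces coplanar on the −y side. 7 rungs, each 37 mm deep and 27 mm tall, span between the inner faces of the rails, front faces flush with the rails. The lowest rung's underside is at z = 193 mm and rungs are spaced 254 mm apart (underside to underside).

C is a bed frame 2078 mm long (x) by 1548 mm wide (y). Four 68×68 mm corner posts, 478 mm tall, at the corners of the footprint. Four rails of 21 mm thickness and 190 mm height run between adjacent posts with their undersides at z = 263 mm, their outer faces flush with the outside of the frame (the two x-running rails run between the posts' inner faces; the two y-running rails run between the posts' inner faces). 15 slats, each 73 mm wide (x) and 18 mm thick, lie across the top of the two x-running rails, running the full 1548 mm width of the frame in y; the slats are evenly spaced along x between the inner faces of the end posts with equal gaps (rounded down to the nearest mm) at the −x end and between each pair — any rounding remainder accumulates at the +x end.

The ladder is on top of the table. The bed frame is on the floor beside the table on its +y side.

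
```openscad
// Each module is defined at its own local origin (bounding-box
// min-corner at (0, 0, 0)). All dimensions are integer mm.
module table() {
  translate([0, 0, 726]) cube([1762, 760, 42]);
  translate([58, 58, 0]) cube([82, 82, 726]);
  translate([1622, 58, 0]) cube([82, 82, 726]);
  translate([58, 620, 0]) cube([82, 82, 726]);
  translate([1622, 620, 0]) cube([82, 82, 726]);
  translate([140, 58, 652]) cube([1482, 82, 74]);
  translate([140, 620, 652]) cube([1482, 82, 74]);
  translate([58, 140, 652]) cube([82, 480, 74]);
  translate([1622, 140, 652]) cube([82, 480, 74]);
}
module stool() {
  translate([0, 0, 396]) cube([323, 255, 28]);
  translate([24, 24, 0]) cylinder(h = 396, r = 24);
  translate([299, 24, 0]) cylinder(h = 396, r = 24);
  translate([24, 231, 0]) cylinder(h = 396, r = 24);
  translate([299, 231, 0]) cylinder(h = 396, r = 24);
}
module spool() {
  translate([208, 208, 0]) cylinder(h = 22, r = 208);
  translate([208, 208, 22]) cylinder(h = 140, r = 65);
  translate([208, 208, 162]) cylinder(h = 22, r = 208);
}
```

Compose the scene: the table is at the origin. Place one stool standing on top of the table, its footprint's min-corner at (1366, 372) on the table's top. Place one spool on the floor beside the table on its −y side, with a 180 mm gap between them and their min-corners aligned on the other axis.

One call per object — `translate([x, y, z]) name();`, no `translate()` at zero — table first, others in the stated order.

table();
translate([1366, 372, 768]) stool();
translate([0, -596, 0]) spool();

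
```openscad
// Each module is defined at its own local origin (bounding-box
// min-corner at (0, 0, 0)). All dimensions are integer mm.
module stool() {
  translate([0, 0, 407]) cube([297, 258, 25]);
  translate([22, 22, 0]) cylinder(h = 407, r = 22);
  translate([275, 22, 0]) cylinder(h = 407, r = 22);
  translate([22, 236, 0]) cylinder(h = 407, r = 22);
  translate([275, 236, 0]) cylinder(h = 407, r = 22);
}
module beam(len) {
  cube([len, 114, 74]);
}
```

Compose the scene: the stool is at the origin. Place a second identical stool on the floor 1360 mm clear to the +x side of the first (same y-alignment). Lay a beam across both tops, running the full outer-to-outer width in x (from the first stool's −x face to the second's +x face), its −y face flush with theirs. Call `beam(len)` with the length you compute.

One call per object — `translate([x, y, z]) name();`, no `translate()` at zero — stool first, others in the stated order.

stool();
translate([1657, 0, 0]) stool();
translate([0, 0, 432]) beam(1954);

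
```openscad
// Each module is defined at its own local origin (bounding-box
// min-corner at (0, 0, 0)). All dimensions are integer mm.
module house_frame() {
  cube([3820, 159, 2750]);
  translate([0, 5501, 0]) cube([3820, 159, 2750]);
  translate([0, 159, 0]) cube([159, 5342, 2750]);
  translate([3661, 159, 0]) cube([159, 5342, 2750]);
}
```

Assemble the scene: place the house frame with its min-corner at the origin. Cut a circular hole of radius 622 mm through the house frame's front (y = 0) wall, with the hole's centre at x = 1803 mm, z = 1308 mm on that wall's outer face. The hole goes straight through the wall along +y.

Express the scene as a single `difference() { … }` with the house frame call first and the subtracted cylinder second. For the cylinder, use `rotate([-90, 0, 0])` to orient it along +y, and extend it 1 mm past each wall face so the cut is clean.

difference() {
  house_frame();
  translate([1803, -1, 1308]) rotate([-90, 0, 0]) cylinder(h = 161, r = 622);
}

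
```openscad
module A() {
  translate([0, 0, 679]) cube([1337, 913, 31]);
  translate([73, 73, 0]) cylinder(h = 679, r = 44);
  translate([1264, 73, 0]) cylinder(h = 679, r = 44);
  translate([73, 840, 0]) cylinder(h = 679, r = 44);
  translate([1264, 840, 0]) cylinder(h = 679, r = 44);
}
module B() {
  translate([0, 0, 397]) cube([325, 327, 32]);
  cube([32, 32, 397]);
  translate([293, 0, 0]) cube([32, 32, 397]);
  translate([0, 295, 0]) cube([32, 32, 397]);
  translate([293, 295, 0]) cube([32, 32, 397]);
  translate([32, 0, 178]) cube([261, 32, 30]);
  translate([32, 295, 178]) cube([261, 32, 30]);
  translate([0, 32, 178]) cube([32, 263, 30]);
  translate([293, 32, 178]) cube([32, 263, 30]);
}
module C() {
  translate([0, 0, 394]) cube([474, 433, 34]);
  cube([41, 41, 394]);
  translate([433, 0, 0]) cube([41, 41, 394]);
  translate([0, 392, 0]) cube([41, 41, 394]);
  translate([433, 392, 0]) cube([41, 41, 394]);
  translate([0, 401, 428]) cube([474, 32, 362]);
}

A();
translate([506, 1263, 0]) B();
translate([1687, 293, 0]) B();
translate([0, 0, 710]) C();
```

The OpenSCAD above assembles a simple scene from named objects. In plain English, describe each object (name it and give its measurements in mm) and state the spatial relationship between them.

A is a table with a 1337×913 mm rectangular top, 31 mm thick, top surface at z = 710 mm, supported by four round legs of 88 mm diameter, each leg's bounding box inset 29 mm from the nearest pair of top edges, running from the floor.

B is a four-legged stool. The seat is a 325×327×32 mm slab whose top surface is at z = 429 mm; four square legs, each 32×32 mm in cross-section, run from the floor (z = 0) to the underside of the seat, each flush with a corner of the seat. Four stretchers, 32 mm wide and 30 mm tall, connect adjacent legs with their undersides at z = 178 mm, each running between the inner faces of the legs it joins and aligned with the legs' outer faces on the other axis.

C is a chair. The seat is a 474×433×34 mm slab with its top at z = 428 mm, on four 41×41 mm corner legs (flush with the seat edges, standing on z = 0). A flat backrest 32 mm thick, 362 mm tall, spans the full seat width and rises from the seat top along its +y edge, rear face flush with the rear of the seat.

Two stools sit around the table at the +y, +x sides. The chair is on top of the table.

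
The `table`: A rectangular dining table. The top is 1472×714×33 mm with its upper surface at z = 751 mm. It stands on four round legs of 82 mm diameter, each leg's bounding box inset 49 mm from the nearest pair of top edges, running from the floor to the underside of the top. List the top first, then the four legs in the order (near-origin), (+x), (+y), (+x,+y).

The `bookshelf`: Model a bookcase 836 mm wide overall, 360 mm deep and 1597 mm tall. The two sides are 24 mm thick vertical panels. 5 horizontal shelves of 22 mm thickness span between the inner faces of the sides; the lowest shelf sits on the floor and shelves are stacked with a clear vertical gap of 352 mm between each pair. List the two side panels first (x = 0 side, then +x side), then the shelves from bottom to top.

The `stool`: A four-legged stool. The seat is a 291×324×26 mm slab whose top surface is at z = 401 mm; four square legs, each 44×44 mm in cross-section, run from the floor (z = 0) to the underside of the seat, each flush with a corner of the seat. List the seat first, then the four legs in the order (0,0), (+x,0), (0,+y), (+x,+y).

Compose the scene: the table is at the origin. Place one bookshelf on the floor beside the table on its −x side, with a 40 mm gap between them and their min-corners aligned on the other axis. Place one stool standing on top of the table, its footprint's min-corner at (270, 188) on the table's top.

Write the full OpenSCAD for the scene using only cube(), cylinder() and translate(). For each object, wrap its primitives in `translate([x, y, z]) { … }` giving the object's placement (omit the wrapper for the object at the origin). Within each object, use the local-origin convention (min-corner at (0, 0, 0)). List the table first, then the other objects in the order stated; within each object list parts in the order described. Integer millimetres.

translate([0, 0, 718]) cube([1472, 714, 33]);
translate([90, 90, 0]) cylinder(h = 718, r = 41);
translate([1382, 90, 0]) cylinder(h = 718, r = 41);
translate([90, 624, 0]) cylinder(h = 718, r = 41);
translate([1382, 624, 0]) cylinder(h = 718, r = 41);
translate([-876, 0, 0]) {
  cube([24, 360, 1597]);
  translate([812, 0, 0]) cube([24, 360, 1597]);
  translate([24, 0, 0]) cube([788, 360, 22]);
  translate([24, 0, 374]) cube([788, 360, 22]);
  translate([24, 0, 748]) cube([788, 360, 22]);
  translate([24, 0, 1122]) cube([788, 360, 22]);
  translate([24, 0, 1496]) cube([788, 360, 22]);
}
translate([270, 188, 751]) {
  translate([0, 0, 375]) cube([291, 324, 26]);
  cube([44, 44, 375]);
  translate([247, 0, 0]) cube([44, 44, 375]);
  translate([0, 280, 0]) cube([44, 44, 375]);
  translate([247, 280, 0]) cube([44, 44, 375]);
}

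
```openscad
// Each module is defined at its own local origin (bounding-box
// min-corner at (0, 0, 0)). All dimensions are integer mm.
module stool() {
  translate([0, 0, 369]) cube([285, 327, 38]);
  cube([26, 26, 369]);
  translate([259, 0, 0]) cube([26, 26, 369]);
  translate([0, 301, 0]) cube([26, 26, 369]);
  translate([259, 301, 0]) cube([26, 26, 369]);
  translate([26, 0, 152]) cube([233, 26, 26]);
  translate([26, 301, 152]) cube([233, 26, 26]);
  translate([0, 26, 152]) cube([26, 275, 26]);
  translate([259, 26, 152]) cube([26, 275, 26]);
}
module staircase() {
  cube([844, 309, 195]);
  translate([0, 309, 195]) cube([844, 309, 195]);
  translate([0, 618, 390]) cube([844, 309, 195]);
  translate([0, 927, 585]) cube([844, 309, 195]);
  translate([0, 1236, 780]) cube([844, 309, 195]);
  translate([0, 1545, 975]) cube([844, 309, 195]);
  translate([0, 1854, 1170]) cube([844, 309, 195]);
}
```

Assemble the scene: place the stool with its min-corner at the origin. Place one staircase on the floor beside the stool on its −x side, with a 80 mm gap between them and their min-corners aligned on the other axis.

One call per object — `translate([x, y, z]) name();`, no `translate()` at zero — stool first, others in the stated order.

stool();
translate([-924, 0, 0]) staircase();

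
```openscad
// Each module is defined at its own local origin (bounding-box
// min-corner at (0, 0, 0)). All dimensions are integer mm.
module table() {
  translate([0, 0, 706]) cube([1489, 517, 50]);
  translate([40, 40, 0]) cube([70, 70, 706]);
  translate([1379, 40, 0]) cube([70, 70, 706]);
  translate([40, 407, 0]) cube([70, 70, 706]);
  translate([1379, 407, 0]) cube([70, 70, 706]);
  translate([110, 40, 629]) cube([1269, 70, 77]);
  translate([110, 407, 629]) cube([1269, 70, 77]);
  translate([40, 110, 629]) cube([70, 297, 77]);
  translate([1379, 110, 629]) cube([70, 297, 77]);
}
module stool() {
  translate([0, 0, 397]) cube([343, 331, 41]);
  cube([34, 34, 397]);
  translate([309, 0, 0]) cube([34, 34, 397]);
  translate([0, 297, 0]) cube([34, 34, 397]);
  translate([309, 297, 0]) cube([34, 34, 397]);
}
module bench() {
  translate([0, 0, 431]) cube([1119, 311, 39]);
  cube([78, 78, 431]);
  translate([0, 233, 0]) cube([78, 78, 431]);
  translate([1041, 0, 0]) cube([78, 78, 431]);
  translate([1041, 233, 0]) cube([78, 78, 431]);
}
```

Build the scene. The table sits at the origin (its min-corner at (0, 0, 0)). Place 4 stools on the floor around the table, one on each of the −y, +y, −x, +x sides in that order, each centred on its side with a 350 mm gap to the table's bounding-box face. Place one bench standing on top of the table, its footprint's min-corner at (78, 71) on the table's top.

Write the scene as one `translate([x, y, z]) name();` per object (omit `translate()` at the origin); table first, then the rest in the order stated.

table();
translate([573, -681, 0]) stool();
translate([573, 867, 0]) stool();
translate([-693, 93, 0]) stool();
translate([1839, 93, 0]) stool();
translate([78, 71, 756]) bench();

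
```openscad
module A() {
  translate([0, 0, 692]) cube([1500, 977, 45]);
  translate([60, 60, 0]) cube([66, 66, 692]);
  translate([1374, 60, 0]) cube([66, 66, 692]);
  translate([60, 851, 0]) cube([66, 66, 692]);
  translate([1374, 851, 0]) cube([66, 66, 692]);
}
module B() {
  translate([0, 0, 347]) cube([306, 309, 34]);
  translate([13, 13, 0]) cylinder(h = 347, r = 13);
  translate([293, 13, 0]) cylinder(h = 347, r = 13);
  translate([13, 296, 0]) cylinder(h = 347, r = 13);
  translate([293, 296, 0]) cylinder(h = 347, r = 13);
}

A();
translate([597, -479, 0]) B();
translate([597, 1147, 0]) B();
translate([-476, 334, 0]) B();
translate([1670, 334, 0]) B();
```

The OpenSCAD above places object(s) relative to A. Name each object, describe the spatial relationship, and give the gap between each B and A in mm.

A is a table. B is a stool. Four stools sit around the table at the −y, +y, −x, +x sides. The gap between each stool and the table is 170 mm.

Each stool's nearest face is 170 mm from the table's bounding box.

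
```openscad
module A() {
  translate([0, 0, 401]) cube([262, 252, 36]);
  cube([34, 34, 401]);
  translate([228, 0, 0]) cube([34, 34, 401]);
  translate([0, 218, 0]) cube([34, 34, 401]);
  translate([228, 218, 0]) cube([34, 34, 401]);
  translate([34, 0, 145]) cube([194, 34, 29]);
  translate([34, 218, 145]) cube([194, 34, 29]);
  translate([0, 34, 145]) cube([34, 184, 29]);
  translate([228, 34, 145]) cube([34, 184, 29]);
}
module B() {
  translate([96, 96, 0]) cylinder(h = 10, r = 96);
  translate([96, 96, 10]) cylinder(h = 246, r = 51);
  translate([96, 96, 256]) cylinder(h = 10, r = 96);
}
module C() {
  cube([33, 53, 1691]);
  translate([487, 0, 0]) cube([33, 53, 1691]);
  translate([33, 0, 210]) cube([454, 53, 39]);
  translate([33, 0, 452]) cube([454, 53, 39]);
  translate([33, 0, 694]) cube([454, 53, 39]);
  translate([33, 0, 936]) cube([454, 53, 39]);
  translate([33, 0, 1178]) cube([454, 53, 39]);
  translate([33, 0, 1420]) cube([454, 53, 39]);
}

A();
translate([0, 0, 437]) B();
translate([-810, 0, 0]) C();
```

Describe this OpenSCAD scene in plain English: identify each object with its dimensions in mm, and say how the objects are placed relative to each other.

A is a simple wooden stool: a rectangular seat 262 mm (x) by 252 mm (y), 36 mm thick, top face at z = 437 mm, on four square legs, each 34×34 mm in cross-section. The legs rest on z = 0, each flush with a corner of the seat. Four stretchers, 34 mm wide and 29 mm tall, connect adjacent legs with their undersides at z = 145 mm, each running between the inner faces of the legs it joins and aligned with the legs' outer faces on the other axis.

B is a spool: two coaxial disc flanges of radius 96 mm and thickness 10 mm, joined by a core cylinder of radius 51 mm and height 246 mm. The lower flange rests on z = 0 and the three cylinders share a vertical axis.

C is a straight ladder. Two 33×53 mm vertical rails, 1691 mm tall, stand 520 mm apart (outside-to-outside) with their front faces coplanar on the −y side. 6 rungs, each 53 mm deep and 39 mm tall, span between the inner faces of the rails, front faces flush with the rails. The lowest rung's underside is at z = 210 mm and rungs are spaced 242 mm apart (underside to underside).

The spool is on top of the stool. The ladder is on the floor beside the stool on its −x side.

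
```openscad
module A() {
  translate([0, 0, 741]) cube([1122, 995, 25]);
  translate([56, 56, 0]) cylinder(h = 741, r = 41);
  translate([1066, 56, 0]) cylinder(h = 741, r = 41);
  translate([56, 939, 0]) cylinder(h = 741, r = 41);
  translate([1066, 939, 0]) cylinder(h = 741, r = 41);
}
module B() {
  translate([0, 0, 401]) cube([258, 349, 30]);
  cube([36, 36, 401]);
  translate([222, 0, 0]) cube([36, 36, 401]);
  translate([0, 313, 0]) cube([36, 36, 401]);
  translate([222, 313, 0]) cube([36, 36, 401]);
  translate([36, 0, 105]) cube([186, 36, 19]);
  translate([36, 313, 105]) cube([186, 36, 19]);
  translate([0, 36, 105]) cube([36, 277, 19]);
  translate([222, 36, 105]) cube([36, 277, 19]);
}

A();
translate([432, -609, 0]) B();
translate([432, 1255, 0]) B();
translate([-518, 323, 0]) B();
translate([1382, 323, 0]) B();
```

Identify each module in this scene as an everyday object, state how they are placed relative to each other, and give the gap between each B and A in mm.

A is a table. B is a stool. Four stools sit around the table at the −y, +y, −x, +x sides. The gap between each stool and the table is 260 mm.

Each stool's nearest face is 260 mm from the table's bounding box.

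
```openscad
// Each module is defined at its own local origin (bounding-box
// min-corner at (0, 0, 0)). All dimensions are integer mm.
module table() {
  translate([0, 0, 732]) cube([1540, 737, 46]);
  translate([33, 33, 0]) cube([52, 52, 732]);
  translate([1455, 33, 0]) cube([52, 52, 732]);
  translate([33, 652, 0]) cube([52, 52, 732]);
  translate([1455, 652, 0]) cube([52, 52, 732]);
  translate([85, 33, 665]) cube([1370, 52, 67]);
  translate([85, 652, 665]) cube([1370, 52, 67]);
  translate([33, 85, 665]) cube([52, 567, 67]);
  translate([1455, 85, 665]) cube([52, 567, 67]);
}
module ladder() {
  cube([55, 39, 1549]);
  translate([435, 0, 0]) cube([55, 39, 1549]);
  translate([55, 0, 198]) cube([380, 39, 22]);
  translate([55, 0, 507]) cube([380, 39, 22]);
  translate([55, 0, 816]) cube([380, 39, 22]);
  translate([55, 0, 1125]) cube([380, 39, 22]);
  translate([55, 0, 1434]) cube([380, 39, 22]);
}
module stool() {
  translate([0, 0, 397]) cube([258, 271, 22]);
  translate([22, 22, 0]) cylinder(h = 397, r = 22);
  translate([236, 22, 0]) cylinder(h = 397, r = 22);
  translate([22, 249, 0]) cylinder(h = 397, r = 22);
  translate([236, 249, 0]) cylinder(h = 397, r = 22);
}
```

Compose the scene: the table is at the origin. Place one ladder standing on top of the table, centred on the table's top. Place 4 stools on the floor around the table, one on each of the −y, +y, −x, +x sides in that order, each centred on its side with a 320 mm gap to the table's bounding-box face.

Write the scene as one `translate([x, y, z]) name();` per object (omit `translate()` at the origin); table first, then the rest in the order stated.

table();
translate([525, 349, 778]) ladder();
translate([641, -591, 0]) stool();
translate([641, 1057, 0]) stool();
translate([-578, 233, 0]) stool();
translate([1860, 233, 0]) stool();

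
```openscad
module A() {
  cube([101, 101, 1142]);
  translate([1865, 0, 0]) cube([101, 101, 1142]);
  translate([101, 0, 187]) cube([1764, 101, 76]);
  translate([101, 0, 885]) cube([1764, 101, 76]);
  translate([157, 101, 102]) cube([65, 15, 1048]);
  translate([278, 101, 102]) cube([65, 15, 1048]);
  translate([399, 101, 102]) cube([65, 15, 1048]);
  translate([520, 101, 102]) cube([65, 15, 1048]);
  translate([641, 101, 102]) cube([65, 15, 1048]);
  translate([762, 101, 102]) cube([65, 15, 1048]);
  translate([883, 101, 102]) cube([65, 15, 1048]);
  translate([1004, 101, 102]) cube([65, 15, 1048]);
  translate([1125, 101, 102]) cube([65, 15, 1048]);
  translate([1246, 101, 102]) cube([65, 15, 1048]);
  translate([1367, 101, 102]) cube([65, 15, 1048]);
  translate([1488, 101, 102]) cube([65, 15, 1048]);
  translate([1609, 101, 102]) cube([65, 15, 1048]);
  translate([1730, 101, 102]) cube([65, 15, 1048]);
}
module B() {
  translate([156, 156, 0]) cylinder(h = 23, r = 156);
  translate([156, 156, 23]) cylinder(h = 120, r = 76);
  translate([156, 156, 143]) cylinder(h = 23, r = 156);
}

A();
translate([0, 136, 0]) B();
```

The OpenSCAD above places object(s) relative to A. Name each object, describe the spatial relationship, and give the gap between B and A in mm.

The spool's nearest face is 20 mm from the fence section's +y face.

A is a fence section. B is a spool. The spool is on the floor beside the fence section on its +y side. The gap between the spool and the fence section is 20 mm.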